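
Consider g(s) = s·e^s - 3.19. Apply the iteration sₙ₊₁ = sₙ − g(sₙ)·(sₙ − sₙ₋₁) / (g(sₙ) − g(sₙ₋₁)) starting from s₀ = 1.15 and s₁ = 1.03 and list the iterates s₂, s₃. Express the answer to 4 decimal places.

g(1.15) = 0.441922, g(1.03) = -0.304902
s₂ = 1.030000 − (-0.304902)·(1.030000 − 1.150000) / (-0.304902 − 0.441922) = 1.030000 − (0.036588)/(-0.746824) = 1.078992
g(1.078992) = -0.015917
s₃ = 1.078992 − (-0.015917)·(1.078992 − 1.030000) / (-0.015917 − (-0.304902)) = 1.078992 − (-0.000780)/(0.288986) = 1.081690

1.0790, 1.0817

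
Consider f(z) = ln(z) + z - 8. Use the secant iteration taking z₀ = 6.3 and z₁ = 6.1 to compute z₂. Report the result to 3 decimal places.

f(6.3) = 0.14055, f(6.1) = -0.09171
z₂ = 6.10000 − (-0.09171)·(6.10000 − 6.30000) / (-0.09171 − 0.14055) = 6.10000 − (0.01834)/(-0.23226) = 6.17897

6.179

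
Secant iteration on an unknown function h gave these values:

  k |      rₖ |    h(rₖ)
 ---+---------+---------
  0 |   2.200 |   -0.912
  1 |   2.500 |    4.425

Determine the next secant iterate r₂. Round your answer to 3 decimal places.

r₂ = 2.500 − 4.425·(2.500 − 2.200) / (4.425 − (-0.912))
   = 2.500 − (1.32750)/(5.33700) = 2.25126

2.251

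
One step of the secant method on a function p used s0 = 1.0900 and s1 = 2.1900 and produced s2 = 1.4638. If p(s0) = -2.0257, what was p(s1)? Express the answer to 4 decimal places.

The secant line through (1.0900, -2.0257) and (2.1900, p(s1)) crosses zero at s2 = 1.4638.
So (1.0900, -2.0257), (2.1900, p(s1)), (1.4638, 0) are collinear:
p(s1) = -2.0257 · (2.1900 − 1.4638) / (1.0900 − 1.4638) = -2.0257 · (0.726200)/(-0.373800) = 3.935429

3.9354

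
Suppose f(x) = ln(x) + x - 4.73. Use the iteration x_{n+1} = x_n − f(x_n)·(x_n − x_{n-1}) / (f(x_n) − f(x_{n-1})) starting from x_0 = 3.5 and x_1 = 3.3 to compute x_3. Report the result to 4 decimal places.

f(3.5) = 0.022763, f(3.3) = -0.236078
x_2 = 3.300000 − (-0.236078)·(3.300000 − 3.500000) / (-0.236078 − 0.022763) = 3.300000 − (0.047216)/(-0.258841) = 3.482412
f(3.482412) = 0.000137
x_3 = 3.482412 − 0.000137·(3.482412 − 3.300000) / (0.000137 − (-0.236078)) = 3.482412 − (0.000025)/(0.236214) = 3.482306

3.4823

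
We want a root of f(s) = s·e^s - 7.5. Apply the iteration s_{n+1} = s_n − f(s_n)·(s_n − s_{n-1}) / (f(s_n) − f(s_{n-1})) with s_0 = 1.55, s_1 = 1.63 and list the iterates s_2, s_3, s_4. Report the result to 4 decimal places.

1.5655, 1.5662, 1.5662

f(1.55) = -0.197221, f(1.63) = 0.819316
s_2 = 1.630000 − 0.819316·(1.630000 − 1.550000) / (0.819316 − (-0.197221)) = 1.630000 − (0.065545)/(1.016537) = 1.565521
f(1.565521) = -0.008720
s_3 = 1.565521 − (-0.008720)·(1.565521 − 1.630000) / (-0.008720 − 0.819316) = 1.565521 − (0.000562)/(-0.828035) = 1.566200
f(1.566200) = -0.000380
s_4 = 1.566200 − (-0.000380)·(1.566200 − 1.565521) / (-0.000380 − (-0.008720)) = 1.566200 − (0.000000)/(0.008340) = 1.566231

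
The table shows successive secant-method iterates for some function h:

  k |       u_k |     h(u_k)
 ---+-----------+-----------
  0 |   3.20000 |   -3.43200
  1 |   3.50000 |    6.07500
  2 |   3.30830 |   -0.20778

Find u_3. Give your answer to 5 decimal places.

3.31464

u_3 = 3.30830 − (-0.20778)·(3.30830 − 3.50000) / (-0.20778 − 6.07500)
   = 3.30830 − (0.0398314)/(-6.2827800) = 3.3146398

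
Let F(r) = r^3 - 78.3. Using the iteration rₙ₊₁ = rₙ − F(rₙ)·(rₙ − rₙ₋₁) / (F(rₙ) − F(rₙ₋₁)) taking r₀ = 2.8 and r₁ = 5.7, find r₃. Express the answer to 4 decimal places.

4.1419

F(2.8) = -56.348000, F(5.7) = 106.893000
r₂ = 5.700000 − 106.893000·(5.700000 − 2.800000) / (106.893000 − (-56.348000)) = 5.700000 − (309.989700)/(163.241000) = 3.801030
F(3.801030) = -23.383352
r₃ = 3.801030 − (-23.383352)·(3.801030 − 5.700000) / (-23.383352 − 106.893000) = 3.801030 − (44.404275)/(-130.276352) = 4.141877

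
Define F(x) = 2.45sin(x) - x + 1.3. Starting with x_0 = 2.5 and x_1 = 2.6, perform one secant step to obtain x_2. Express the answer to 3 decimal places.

2.588

F(2.5) = 0.26626, F(2.6) = -0.03702
x_2 = 2.60000 − (-0.03702)·(2.60000 − 2.50000) / (-0.03702 − 0.26626) = 2.60000 − (-0.00370)/(-0.30328) = 2.58779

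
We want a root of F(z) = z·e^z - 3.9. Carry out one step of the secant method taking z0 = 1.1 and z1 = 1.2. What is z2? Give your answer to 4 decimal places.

1.1876

F(1.1) = -0.595417, F(1.2) = 0.084140
z2 = 1.200000 − 0.084140·(1.200000 − 1.100000) / (0.084140 − (-0.595417)) = 1.200000 − (0.008414)/(0.679558) = 1.187618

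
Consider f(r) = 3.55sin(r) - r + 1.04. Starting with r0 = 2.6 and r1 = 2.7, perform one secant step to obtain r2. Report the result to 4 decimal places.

f(2.6) = 0.270030, f(2.7) = -0.142801
r2 = 2.700000 − (-0.142801)·(2.700000 − 2.600000) / (-0.142801 − 0.270030) = 2.700000 − (-0.014280)/(-0.412831) = 2.665409

2.6654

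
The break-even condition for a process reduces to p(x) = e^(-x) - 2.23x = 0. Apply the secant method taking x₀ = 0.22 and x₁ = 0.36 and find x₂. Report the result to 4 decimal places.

p(0.22) = 0.311919, p(0.36) = -0.105124
x₂ = 0.360000 − (-0.105124)·(0.360000 − 0.220000) / (-0.105124 − 0.311919) = 0.360000 − (-0.014717)/(-0.417042) = 0.324710

0.3247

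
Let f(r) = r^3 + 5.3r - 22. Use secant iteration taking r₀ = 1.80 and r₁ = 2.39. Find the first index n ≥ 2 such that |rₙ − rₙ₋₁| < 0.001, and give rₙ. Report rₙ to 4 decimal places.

n = 5, rₙ = 2.1844

f(1.80) = -6.628000, f(2.39) = 4.318919
r₂ = 2.390000 − 4.318919·(0.590000)/(10.946919) = 2.157226;  |Δ| = 0.232774
f(2.157226) = -0.527791
r₃ = 2.157226 − (-0.527791)·(-0.232774)/(-4.846710) = 2.182574;  |Δ| = 0.025348
f(2.182574) = -0.035385
r₄ = 2.182574 − (-0.035385)·(0.025348)/(0.492406) = 2.184396;  |Δ| = 0.001822
f(2.184396) = 0.000323
r₅ = 2.184396 − 0.000323·(0.001822)/(0.035708) = 2.184379;  |Δ| = 0.000016
|r₅ − r₄| = 0.000016 < 0.001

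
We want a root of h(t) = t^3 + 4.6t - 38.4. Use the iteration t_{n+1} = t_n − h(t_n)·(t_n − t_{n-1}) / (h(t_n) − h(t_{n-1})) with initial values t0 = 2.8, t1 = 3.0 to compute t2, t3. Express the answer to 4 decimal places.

h(2.8) = -3.568000, h(3.0) = 2.400000
t2 = 3.000000 − 2.400000·(3.000000 − 2.800000) / (2.400000 − (-3.568000)) = 3.000000 − (0.480000)/(5.968000) = 2.919571
h(2.919571) = -0.083856
t3 = 2.919571 − (-0.083856)·(2.919571 − 3.000000) / (-0.083856 − 2.400000) = 2.919571 − (0.006744)/(-2.483856) = 2.922286

2.9196, 2.9223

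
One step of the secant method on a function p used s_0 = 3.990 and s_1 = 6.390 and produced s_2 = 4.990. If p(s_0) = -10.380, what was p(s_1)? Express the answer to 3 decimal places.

14.532

The secant line through (3.990, -10.380) and (6.390, p(s_1)) crosses zero at s_2 = 4.990.
So (3.990, -10.380), (6.390, p(s_1)), (4.990, 0) are collinear:
p(s_1) = -10.380 · (6.390 − 4.990) / (3.990 − 4.990) = -10.380 · (1.40000)/(-1.00000) = 14.53200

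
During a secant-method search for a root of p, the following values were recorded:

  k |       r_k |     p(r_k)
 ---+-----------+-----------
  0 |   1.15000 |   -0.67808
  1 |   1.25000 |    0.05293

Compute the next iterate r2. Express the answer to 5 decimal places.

1.24276

r2 = 1.25000 − 0.05293·(1.25000 − 1.15000) / (0.05293 − (-0.67808))
   = 1.25000 − (0.0052930)/(0.7310100) = 1.2427593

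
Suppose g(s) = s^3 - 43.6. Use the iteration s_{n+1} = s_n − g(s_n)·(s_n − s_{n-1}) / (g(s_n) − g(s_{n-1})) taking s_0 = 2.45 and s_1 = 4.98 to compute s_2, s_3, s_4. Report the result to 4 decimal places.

g(2.45) = -28.893875, g(4.98) = 79.905992
s_2 = 4.980000 − 79.905992·(4.980000 − 2.450000) / (79.905992 − (-28.893875)) = 4.980000 − (202.162160)/(108.799867) = 3.121890
g(3.121890) = -13.173455
s_3 = 3.121890 − (-13.173455)·(3.121890 − 4.980000) / (-13.173455 − 79.905992) = 3.121890 − (24.477733)/(-93.079447) = 3.384866
g(3.384866) = -4.818500
s_4 = 3.384866 − (-4.818500)·(3.384866 − 3.121890) / (-4.818500 − (-13.173455)) = 3.384866 − (-1.267154)/(8.354955) = 3.536531

3.1219, 3.3849, 3.5365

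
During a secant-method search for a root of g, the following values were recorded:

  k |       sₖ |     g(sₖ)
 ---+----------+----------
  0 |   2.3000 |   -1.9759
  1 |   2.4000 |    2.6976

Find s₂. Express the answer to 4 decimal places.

s₂ = 2.4000 − 2.6976·(2.4000 − 2.3000) / (2.6976 − (-1.9759))
   = 2.4000 − (0.269760)/(4.673500) = 2.342279

2.3423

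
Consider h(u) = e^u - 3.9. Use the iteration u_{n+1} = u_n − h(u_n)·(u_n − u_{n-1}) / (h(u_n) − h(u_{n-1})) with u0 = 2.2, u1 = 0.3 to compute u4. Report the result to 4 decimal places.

h(2.2) = 5.125013, h(0.3) = -2.550141
u2 = 0.300000 − (-2.550141)·(0.300000 − 2.200000) / (-2.550141 − 5.125013) = 0.300000 − (4.845268)/(-7.675155) = 0.931293
h(0.931293) = -1.362213
u3 = 0.931293 − (-1.362213)·(0.931293 − 0.300000) / (-1.362213 − (-2.550141)) = 0.931293 − (-0.859955)/(1.187929) = 1.655204
h(1.655204) = 1.334146
u4 = 1.655204 − 1.334146·(1.655204 − 0.931293) / (1.334146 − (-1.362213)) = 1.655204 − (0.965803)/(2.696359) = 1.297016

1.2970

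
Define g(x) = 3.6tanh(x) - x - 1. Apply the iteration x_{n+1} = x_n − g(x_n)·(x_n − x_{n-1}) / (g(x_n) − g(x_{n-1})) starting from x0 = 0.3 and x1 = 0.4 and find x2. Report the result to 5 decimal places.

g(0.3) = -0.2512746, g(0.4) = -0.0321837
x2 = 0.4000000 − (-0.0321837)·(0.4000000 − 0.3000000) / (-0.0321837 − (-0.2512746)) = 0.4000000 − (-0.0032184)/(0.2190909) = 0.4146897

0.41469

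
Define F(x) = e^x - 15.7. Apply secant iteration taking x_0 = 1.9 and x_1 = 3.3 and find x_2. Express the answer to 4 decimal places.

F(1.9) = -9.014106, F(3.3) = 11.412639
x_2 = 3.300000 − 11.412639·(3.300000 − 1.900000) / (11.412639 − (-9.014106)) = 3.300000 − (15.977694)/(20.426744) = 2.517805

2.5178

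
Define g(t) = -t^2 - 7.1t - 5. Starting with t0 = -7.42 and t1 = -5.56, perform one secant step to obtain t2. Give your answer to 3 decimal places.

-6.166

g(-7.42) = -7.37440, g(-5.56) = 3.56240
t2 = -5.56000 − 3.56240·(-5.56000 − (-7.42000)) / (3.56240 − (-7.37440)) = -5.56000 − (6.62606)/(10.93680) = -6.16585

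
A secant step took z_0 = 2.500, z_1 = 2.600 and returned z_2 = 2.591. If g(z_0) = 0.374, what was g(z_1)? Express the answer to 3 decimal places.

The secant line through (2.500, 0.374) and (2.600, g(z_1)) crosses zero at z_2 = 2.591.
So (2.500, 0.374), (2.600, g(z_1)), (2.591, 0) are collinear:
g(z_1) = 0.374 · (2.600 − 2.591) / (2.500 − 2.591) = 0.374 · (0.00900)/(-0.09100) = -0.03699

-0.037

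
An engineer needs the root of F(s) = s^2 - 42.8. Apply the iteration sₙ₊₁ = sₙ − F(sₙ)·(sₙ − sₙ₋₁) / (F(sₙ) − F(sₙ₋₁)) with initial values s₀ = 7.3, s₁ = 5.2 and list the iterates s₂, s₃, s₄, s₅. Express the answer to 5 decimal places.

F(7.3) = 10.4900000, F(5.2) = -15.7600000
s₂ = 5.2000000 − (-15.7600000)·(5.2000000 − 7.3000000) / (-15.7600000 − 10.4900000) = 5.2000000 − (33.0960000)/(-26.2500000) = 6.4608000
F(6.4608000) = -1.0580634
s₃ = 6.4608000 − (-1.0580634)·(6.4608000 − 5.2000000) / (-1.0580634 − (-15.7600000)) = 6.4608000 − (-1.3340063)/(14.7019366) = 6.5515368
F(6.5515368) = 0.1226341
s₄ = 6.5515368 − 0.1226341·(6.5515368 − 6.4608000) / (0.1226341 − (-1.0580634)) = 6.5515368 − (0.0111274)/(1.1806974) = 6.5421123
F(6.5421123) = -0.0007663
s₅ = 6.5421123 − (-0.0007663)·(6.5421123 − 6.5515368) / (-0.0007663 − 0.1226341) = 6.5421123 − (0.0000072)/(-0.1234004) = 6.5421709

6.46080, 6.55154, 6.54211, 6.54217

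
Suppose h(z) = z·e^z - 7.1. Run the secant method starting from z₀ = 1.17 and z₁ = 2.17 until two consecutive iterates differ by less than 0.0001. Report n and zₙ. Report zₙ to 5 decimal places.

h(1.17) = -3.3302686, h(2.17) = 11.9054764
z₂ = 2.1700000 − 11.9054764·(1.0000000)/(15.2357450) = 1.3885826;  |Δ| = 0.7814174
h(1.3885826) = -1.5329455
z₃ = 1.3885826 − (-1.5329455)·(-0.7814174)/(-13.4384219) = 1.4777203;  |Δ| = 0.0891377
h(1.4777203) = -0.6232368
z₄ = 1.4777203 − (-0.6232368)·(0.0891377)/(0.9097087) = 1.5387881;  |Δ| = 0.0610678
h(1.5387881) = 0.0691226
z₅ = 1.5387881 − 0.0691226·(0.0610678)/(0.6923593) = 1.5326913;  |Δ| = 0.0060968
h(1.5326913) = -0.0026849
z₆ = 1.5326913 − (-0.0026849)·(-0.0060968)/(-0.0718075) = 1.5329193;  |Δ| = 0.0002280
h(1.5329193) = -0.0000110
z₇ = 1.5329193 − (-0.0000110)·(0.0002280)/(0.0026739) = 1.5329202;  |Δ| = 0.0000009
|z₇ − z₆| = 0.0000009 < 0.0001

n = 7, zₙ = 1.53292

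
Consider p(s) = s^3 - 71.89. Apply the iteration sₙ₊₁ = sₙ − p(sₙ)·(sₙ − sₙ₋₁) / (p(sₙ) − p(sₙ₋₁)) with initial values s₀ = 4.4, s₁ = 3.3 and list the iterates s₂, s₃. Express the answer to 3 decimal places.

p(4.4) = 13.29400, p(3.3) = -35.95300
s₂ = 3.30000 − (-35.95300)·(3.30000 − 4.40000) / (-35.95300 − 13.29400) = 3.30000 − (39.54830)/(-49.24700) = 4.10306
p(4.10306) = -2.81456
s₃ = 4.10306 − (-2.81456)·(4.10306 − 3.30000) / (-2.81456 − (-35.95300)) = 4.10306 − (-2.26026)/(33.13844) = 4.17127

4.103, 4.171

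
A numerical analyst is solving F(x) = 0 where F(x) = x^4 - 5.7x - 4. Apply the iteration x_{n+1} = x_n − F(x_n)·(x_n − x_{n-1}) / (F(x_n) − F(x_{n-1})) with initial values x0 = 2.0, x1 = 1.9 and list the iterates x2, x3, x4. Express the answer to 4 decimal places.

1.9750, 1.9768, 1.9767

F(2.0) = 0.600000, F(1.9) = -1.797900
x2 = 1.900000 − (-1.797900)·(1.900000 − 2.000000) / (-1.797900 − 0.600000) = 1.900000 − (0.179790)/(-2.397900) = 1.974978
F(1.974978) = -0.043174
x3 = 1.974978 − (-0.043174)·(1.974978 − 1.900000) / (-0.043174 − (-1.797900)) = 1.974978 − (-0.003237)/(1.754726) = 1.976823
F(1.976823) = 0.003236
x4 = 1.976823 − 0.003236·(1.976823 − 1.974978) / (0.003236 − (-0.043174)) = 1.976823 − (0.000006)/(0.046410) = 1.976694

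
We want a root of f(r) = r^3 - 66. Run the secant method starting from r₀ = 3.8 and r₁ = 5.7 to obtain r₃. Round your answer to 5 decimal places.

f(3.8) = -11.1280000, f(5.7) = 119.1930000
r₂ = 5.7000000 − 119.1930000·(5.7000000 − 3.8000000) / (119.1930000 − (-11.1280000)) = 5.7000000 − (226.4667000)/(130.3210000) = 3.9622394
f(3.9622394) = -3.7954526
r₃ = 3.9622394 − (-3.7954526)·(3.9622394 − 5.7000000) / (-3.7954526 − 119.1930000) = 3.9622394 − (6.5955880)/(-122.9884526) = 4.0158671

4.01587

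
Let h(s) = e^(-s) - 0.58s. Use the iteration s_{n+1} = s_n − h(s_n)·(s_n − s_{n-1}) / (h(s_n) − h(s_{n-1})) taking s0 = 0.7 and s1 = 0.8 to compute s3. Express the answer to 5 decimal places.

h(0.7) = 0.0905853, h(0.8) = -0.0146710
s2 = 0.8000000 − (-0.0146710)·(0.8000000 − 0.7000000) / (-0.0146710 − 0.0905853) = 0.8000000 − (-0.0014671)/(-0.1052563) = 0.7860616
h(0.7860616) = -0.0002800
s3 = 0.7860616 − (-0.0002800)·(0.7860616 − 0.8000000) / (-0.0002800 − (-0.0146710)) = 0.7860616 − (0.0000039)/(0.0143910) = 0.7857904

0.78579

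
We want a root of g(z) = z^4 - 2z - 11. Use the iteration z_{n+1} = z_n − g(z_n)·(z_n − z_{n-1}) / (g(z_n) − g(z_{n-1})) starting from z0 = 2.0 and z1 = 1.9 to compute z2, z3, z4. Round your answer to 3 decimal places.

g(2.0) = 1.00000, g(1.9) = -1.76790
z2 = 1.90000 − (-1.76790)·(1.90000 − 2.00000) / (-1.76790 − 1.00000) = 1.90000 − (0.17679)/(-2.76790) = 1.96387
g(1.96387) = -0.05290
z3 = 1.96387 − (-0.05290)·(1.96387 − 1.90000) / (-0.05290 − (-1.76790)) = 1.96387 − (-0.00338)/(1.71500) = 1.96584
g(1.96584) = 0.00294
z4 = 1.96584 − 0.00294·(1.96584 − 1.96387) / (0.00294 − (-0.05290)) = 1.96584 − (0.00001)/(0.05584) = 1.96574

1.964, 1.966, 1.966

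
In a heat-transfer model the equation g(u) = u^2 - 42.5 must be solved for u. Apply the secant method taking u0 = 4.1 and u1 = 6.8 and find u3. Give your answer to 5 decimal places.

g(4.1) = -25.6900000, g(6.8) = 3.7400000
u2 = 6.8000000 − 3.7400000·(6.8000000 − 4.1000000) / (3.7400000 − (-25.6900000)) = 6.8000000 − (10.0980000)/(29.4300000) = 6.4568807
g(6.4568807) = -0.8086912
u3 = 6.4568807 − (-0.8086912)·(6.4568807 − 6.8000000) / (-0.8086912 − 3.7400000) = 6.4568807 − (0.2774775)/(-4.5486912) = 6.5178824

6.51788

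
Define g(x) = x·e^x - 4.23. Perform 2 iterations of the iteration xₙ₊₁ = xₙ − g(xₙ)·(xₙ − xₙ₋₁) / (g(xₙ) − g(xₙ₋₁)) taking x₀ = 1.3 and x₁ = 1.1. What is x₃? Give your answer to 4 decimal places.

g(1.3) = 0.540086, g(1.1) = -0.925417
x₂ = 1.100000 − (-0.925417)·(1.100000 − 1.300000) / (-0.925417 − 0.540086) = 1.100000 − (0.185083)/(-1.465503) = 1.226293
g(1.226293) = -0.050090
x₃ = 1.226293 − (-0.050090)·(1.226293 − 1.100000) / (-0.050090 − (-0.925417)) = 1.226293 − (-0.006326)/(0.875327) = 1.233521

1.2335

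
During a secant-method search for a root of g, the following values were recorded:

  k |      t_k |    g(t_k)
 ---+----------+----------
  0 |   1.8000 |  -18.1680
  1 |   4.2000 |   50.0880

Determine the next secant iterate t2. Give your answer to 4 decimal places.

2.4388

t2 = 4.2000 − 50.0880·(4.2000 − 1.8000) / (50.0880 − (-18.1680))
   = 4.2000 − (120.211200)/(68.256000) = 2.438819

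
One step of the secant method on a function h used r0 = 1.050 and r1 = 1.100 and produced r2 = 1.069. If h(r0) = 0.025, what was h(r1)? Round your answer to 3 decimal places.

The secant line through (1.050, 0.025) and (1.100, h(r1)) crosses zero at r2 = 1.069.
So (1.050, 0.025), (1.100, h(r1)), (1.069, 0) are collinear:
h(r1) = 0.025 · (1.100 − 1.069) / (1.050 − 1.069) = 0.025 · (0.03100)/(-0.01900) = -0.04079

-0.041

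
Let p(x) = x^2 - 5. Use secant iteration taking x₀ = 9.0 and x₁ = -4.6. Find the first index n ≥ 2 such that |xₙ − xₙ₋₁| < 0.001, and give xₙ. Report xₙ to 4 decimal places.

n = 8, xₙ = -2.2361

p(9.0) = 76.000000, p(-4.6) = 16.160000
x₂ = -4.600000 − 16.160000·(-13.600000)/(-59.840000) = -8.272727;  |Δ| = 3.672727
p(-8.272727) = 63.438017
x₃ = -8.272727 − 63.438017·(-3.672727)/(47.278017) = -3.344633;  |Δ| = 4.928095
p(-3.344633) = 6.186568
x₄ = -3.344633 − 6.186568·(4.928095)/(-57.251448) = -2.812105;  |Δ| = 0.532528
p(-2.812105) = 2.907934
x₅ = -2.812105 − 2.907934·(0.532528)/(-3.278635) = -2.339788;  |Δ| = 0.472317
p(-2.339788) = 0.474606
x₆ = -2.339788 − 0.474606·(0.472317)/(-2.433328) = -2.247665;  |Δ| = 0.092123
p(-2.247665) = 0.051998
x₇ = -2.247665 − 0.051998·(0.092123)/(-0.422608) = -2.236330;  |Δ| = 0.011335
p(-2.236330) = 0.001173
x₈ = -2.236330 − 0.001173·(0.011335)/(-0.050825) = -2.236069;  |Δ| = 0.000262
|x₈ − x₇| = 0.000262 < 0.001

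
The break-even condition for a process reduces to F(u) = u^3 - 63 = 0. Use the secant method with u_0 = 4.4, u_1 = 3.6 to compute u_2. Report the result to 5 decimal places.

F(4.4) = 22.1840000, F(3.6) = -16.3440000
u_2 = 3.6000000 − (-16.3440000)·(3.6000000 − 4.4000000) / (-16.3440000 − 22.1840000) = 3.6000000 − (13.0752000)/(-38.5280000) = 3.9393688

3.93937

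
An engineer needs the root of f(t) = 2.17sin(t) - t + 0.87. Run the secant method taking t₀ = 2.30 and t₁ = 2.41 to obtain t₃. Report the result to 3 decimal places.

2.375

f(2.30) = 0.18818, f(2.41) = -0.09032
t₂ = 2.41000 − (-0.09032)·(2.41000 − 2.30000) / (-0.09032 − 0.18818) = 2.41000 − (-0.00994)/(-0.27850) = 2.37433
f(2.37433) = 0.00202
t₃ = 2.37433 − 0.00202·(2.37433 − 2.41000) / (0.00202 − (-0.09032)) = 2.37433 − (-0.00007)/(0.09234) = 2.37511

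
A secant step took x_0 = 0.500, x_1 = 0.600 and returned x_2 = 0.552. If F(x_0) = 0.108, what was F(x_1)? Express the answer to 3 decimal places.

-0.100

The secant line through (0.500, 0.108) and (0.600, F(x_1)) crosses zero at x_2 = 0.552.
So (0.500, 0.108), (0.600, F(x_1)), (0.552, 0) are collinear:
F(x_1) = 0.108 · (0.600 − 0.552) / (0.500 − 0.552) = 0.108 · (0.04800)/(-0.05200) = -0.09969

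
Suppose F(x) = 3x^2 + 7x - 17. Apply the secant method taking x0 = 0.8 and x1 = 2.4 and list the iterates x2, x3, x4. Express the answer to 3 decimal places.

1.371, 1.467, 1.485

F(0.8) = -9.48000, F(2.4) = 17.08000
x2 = 2.40000 − 17.08000·(2.40000 − 0.80000) / (17.08000 − (-9.48000)) = 2.40000 − (27.32800)/(26.56000) = 1.37108
F(1.37108) = -1.76279
x3 = 1.37108 − (-1.76279)·(1.37108 − 2.40000) / (-1.76279 − 17.08000) = 1.37108 − (1.81377)/(-18.84279) = 1.46734
F(1.46734) = -0.26933
x4 = 1.46734 − (-0.26933)·(1.46734 − 1.37108) / (-0.26933 − (-1.76279)) = 1.46734 − (-0.02592)/(1.49347) = 1.48470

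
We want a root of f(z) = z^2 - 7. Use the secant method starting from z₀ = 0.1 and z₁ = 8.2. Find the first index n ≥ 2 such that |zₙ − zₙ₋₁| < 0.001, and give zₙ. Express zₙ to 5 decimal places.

n = 8, zₙ = 2.64575

f(0.1) = -6.9900000, f(8.2) = 60.2400000
z₂ = 8.2000000 − 60.2400000·(8.1000000)/(67.2300000) = 0.9421687;  |Δ| = 7.2578313
f(0.9421687) = -6.1123182
z₃ = 0.9421687 − (-6.1123182)·(-7.2578313)/(-66.3523182) = 1.6107538;  |Δ| = 0.6685851
f(1.6107538) = -4.4054721
z₄ = 1.6107538 − (-4.4054721)·(0.6685851)/(1.7068461) = 3.3364122;  |Δ| = 1.7256584
f(3.3364122) = 4.1316464
z₅ = 3.3364122 − 4.1316464·(1.7256584)/(8.5371186) = 2.5012580;  |Δ| = 0.8351542
f(2.5012580) = -0.7437083
z₆ = 2.5012580 − (-0.7437083)·(-0.8351542)/(-4.8753548) = 2.6286562;  |Δ| = 0.1273981
f(2.6286562) = -0.0901668
z₇ = 2.6286562 − (-0.0901668)·(0.1273981)/(0.6535415) = 2.6462328;  |Δ| = 0.0175767
f(2.6462328) = 0.0025482
z₈ = 2.6462328 − 0.0025482·(0.0175767)/(0.0927150) = 2.6457498;  |Δ| = 0.0004831
|z₈ − z₇| = 0.0004831 < 0.001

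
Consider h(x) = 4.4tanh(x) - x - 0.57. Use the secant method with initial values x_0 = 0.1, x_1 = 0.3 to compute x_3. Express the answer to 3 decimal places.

0.170

h(0.1) = -0.23146, h(0.3) = 0.41178
x_2 = 0.30000 − 0.41178·(0.30000 − 0.10000) / (0.41178 − (-0.23146)) = 0.30000 − (0.08236)/(0.64324) = 0.17197
h(0.17197) = 0.00732
x_3 = 0.17197 − 0.00732·(0.17197 − 0.30000) / (0.00732 − 0.41178) = 0.17197 − (-0.00094)/(-0.40446) = 0.16965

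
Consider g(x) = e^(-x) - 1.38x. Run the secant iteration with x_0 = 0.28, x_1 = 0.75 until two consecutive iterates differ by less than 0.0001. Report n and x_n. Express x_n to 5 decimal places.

g(0.28) = 0.3693837, g(0.75) = -0.5626334
x_2 = 0.7500000 − (-0.5626334)·(0.4700000)/(-0.9320172) = 0.4662738;  |Δ| = 0.2837262
g(0.4662738) = -0.0161223
x_3 = 0.4662738 − (-0.0161223)·(-0.2837262)/(0.5465112) = 0.4579037;  |Δ| = 0.0083700
g(0.4579037) = 0.0007012
x_4 = 0.4579037 − 0.0007012·(-0.0083700)/(0.0168235) = 0.4582526;  |Δ| = 0.0003489
g(0.4582526) = -0.0000009
x_5 = 0.4582526 − (-0.0000009)·(0.0003489)/(-0.0007021) = 0.4582522;  |Δ| = 0.0000004
|x_5 − x_4| = 0.0000004 < 0.0001

n = 5, x_n = 0.45825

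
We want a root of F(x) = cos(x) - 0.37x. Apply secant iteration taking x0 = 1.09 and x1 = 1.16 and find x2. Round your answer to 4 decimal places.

F(1.09) = 0.059185, F(1.16) = -0.029860
x2 = 1.160000 − (-0.029860)·(1.160000 − 1.090000) / (-0.029860 − 0.059185) = 1.160000 − (-0.002090)/(-0.089046) = 1.136526

1.1365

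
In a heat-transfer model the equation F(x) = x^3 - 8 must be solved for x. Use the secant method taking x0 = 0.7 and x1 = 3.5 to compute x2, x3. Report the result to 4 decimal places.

1.2041, 1.5532

F(0.7) = -7.657000, F(3.5) = 34.875000
x2 = 3.500000 − 34.875000·(3.500000 − 0.700000) / (34.875000 − (-7.657000)) = 3.500000 − (97.650000)/(42.532000) = 1.204082
F(1.204082) = -6.254307
x3 = 1.204082 − (-6.254307)·(1.204082 − 3.500000) / (-6.254307 − 34.875000) = 1.204082 − (14.359379)/(-41.129307) = 1.553209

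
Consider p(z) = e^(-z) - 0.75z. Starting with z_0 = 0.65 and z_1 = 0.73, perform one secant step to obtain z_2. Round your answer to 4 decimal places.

0.6776

p(0.65) = 0.034546, p(0.73) = -0.065591
z_2 = 0.730000 − (-0.065591)·(0.730000 − 0.650000) / (-0.065591 − 0.034546) = 0.730000 − (-0.005247)/(-0.100137) = 0.677599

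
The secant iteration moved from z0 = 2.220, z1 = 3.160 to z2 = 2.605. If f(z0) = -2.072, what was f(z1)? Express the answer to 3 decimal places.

2.987

The secant line through (2.220, -2.072) and (3.160, f(z1)) crosses zero at z2 = 2.605.
So (2.220, -2.072), (3.160, f(z1)), (2.605, 0) are collinear:
f(z1) = -2.072 · (3.160 − 2.605) / (2.220 − 2.605) = -2.072 · (0.55500)/(-0.38500) = 2.98691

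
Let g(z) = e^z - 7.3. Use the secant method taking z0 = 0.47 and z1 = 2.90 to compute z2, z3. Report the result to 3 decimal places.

1.306, 1.703

g(0.47) = -5.70001, g(2.90) = 10.87415
z2 = 2.90000 − 10.87415·(2.90000 − 0.47000) / (10.87415 − (-5.70001)) = 2.90000 − (26.42417)/(16.57415) = 1.30570
g(1.30570) = -3.60973
z3 = 1.30570 − (-3.60973)·(1.30570 − 2.90000) / (-3.60973 − 10.87415) = 1.30570 − (5.75499)/(-14.48387) = 1.70304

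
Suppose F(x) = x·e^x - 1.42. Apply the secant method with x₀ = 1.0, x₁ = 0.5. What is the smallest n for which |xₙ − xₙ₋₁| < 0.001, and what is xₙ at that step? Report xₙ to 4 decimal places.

F(1.0) = 1.298282, F(0.5) = -0.595639
x₂ = 0.500000 − (-0.595639)·(-0.500000)/(-1.893921) = 0.657250;  |Δ| = 0.157250
F(0.657250) = -0.151849
x₃ = 0.657250 − (-0.151849)·(0.157250)/(0.443790) = 0.711056;  |Δ| = 0.053805
F(0.711056) = 0.027809
x₄ = 0.711056 − 0.027809·(0.053805)/(0.179658) = 0.702727;  |Δ| = 0.008328
F(0.702727) = -0.001016
x₅ = 0.702727 − (-0.001016)·(-0.008328)/(-0.028825) = 0.703021;  |Δ| = 0.000294
|x₅ − x₄| = 0.000294 < 0.001

n = 5, xₙ = 0.7030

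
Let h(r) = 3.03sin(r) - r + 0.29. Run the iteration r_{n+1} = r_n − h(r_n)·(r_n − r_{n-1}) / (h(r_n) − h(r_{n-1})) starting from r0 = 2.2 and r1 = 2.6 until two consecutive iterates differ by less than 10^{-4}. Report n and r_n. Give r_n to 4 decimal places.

h(2.2) = 0.539744, h(2.6) = -0.748031
r2 = 2.600000 − (-0.748031)·(0.400000)/(-1.287775) = 2.367652;  |Δ| = 0.232348
h(2.367652) = 0.040194
r3 = 2.367652 − 0.040194·(-0.232348)/(0.788225) = 2.379500;  |Δ| = 0.011848
h(2.379500) = 0.002524
r4 = 2.379500 − 0.002524·(0.011848)/(-0.037671) = 2.380294;  |Δ| = 0.000794
h(2.380294) = -0.000011
r5 = 2.380294 − (-0.000011)·(0.000794)/(-0.002534) = 2.380290;  |Δ| = 0.000003
|r5 − r4| = 0.000003 < 10^{-4}

n = 5, r_n = 2.3803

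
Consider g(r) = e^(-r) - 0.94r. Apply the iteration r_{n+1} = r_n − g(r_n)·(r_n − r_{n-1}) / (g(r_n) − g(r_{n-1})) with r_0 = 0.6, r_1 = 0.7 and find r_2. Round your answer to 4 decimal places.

0.5896

g(0.6) = -0.015188, g(0.7) = -0.161415
r_2 = 0.700000 − (-0.161415)·(0.700000 − 0.600000) / (-0.161415 − (-0.015188)) = 0.700000 − (-0.016141)/(-0.146226) = 0.589613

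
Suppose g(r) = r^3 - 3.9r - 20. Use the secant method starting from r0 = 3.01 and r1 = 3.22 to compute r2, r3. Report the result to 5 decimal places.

3.18716, 3.18920

g(3.01) = -4.4680990, g(3.22) = 0.8282480
r2 = 3.2200000 − 0.8282480·(3.2200000 − 3.0100000) / (0.8282480 − (-4.4680990)) = 3.2200000 − (0.1739321)/(5.2963470) = 3.1871600
g(3.1871600) = -0.0547884
r3 = 3.1871600 − (-0.0547884)·(3.1871600 − 3.2200000) / (-0.0547884 − 0.8282480) = 3.1871600 − (0.0017993)/(-0.8830364) = 3.1891976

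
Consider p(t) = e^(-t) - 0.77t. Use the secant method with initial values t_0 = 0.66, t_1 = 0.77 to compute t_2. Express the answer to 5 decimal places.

p(0.66) = 0.0086513, p(0.77) = -0.1298869
t_2 = 0.7700000 − (-0.1298869)·(0.7700000 − 0.6600000) / (-0.1298869 − 0.0086513) = 0.7700000 − (-0.0142876)/(-0.1385383) = 0.6668692

0.66687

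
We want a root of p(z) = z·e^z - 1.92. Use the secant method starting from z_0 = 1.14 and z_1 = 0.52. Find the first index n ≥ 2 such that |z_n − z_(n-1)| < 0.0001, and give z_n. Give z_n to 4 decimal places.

p(1.14) = 1.644516, p(0.52) = -1.045346
z_2 = 0.520000 − (-1.045346)·(-0.620000)/(-2.689862) = 0.760947;  |Δ| = 0.240947
p(0.760947) = -0.291343
z_3 = 0.760947 − (-0.291343)·(0.240947)/(0.754002) = 0.854048;  |Δ| = 0.093101
p(0.854048) = 0.086276
z_4 = 0.854048 − 0.086276·(0.093101)/(0.377619) = 0.832777;  |Δ| = 0.021271
p(0.832777) = -0.004866
z_5 = 0.832777 − (-0.004866)·(-0.021271)/(-0.091142) = 0.833913;  |Δ| = 0.001136
p(0.833913) = -0.000075
z_6 = 0.833913 − (-0.000075)·(0.001136)/(0.004791) = 0.833930;  |Δ| = 0.000018
|z_6 − z_5| = 0.000018 < 0.0001

n = 6, z_n = 0.8339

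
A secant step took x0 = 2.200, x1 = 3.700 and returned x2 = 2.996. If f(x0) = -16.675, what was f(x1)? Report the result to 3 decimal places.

14.748

The secant line through (2.200, -16.675) and (3.700, f(x1)) crosses zero at x2 = 2.996.
So (2.200, -16.675), (3.700, f(x1)), (2.996, 0) are collinear:
f(x1) = -16.675 · (3.700 − 2.996) / (2.200 − 2.996) = -16.675 · (0.70400)/(-0.79600) = 14.74774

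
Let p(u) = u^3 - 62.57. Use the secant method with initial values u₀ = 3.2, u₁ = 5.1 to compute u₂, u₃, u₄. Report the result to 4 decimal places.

3.7669, 3.9204, 3.9726

p(3.2) = -29.802000, p(5.1) = 70.081000
u₂ = 5.100000 − 70.081000·(5.100000 − 3.200000) / (70.081000 − (-29.802000)) = 5.100000 − (133.153900)/(99.883000) = 3.766901
p(3.766901) = -9.119384
u₃ = 3.766901 − (-9.119384)·(3.766901 − 5.100000) / (-9.119384 − 70.081000) = 3.766901 − (12.157039)/(-79.200384) = 3.920399
p(3.920399) = -2.315340
u₄ = 3.920399 − (-2.315340)·(3.920399 − 3.766901) / (-2.315340 − (-9.119384)) = 3.920399 − (-0.355398)/(6.804044) = 3.972632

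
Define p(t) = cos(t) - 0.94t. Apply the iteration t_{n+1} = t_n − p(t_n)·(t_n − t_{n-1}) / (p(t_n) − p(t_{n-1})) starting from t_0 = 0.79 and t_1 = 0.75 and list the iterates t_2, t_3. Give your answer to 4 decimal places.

0.7663, 0.7664

p(0.79) = -0.038755, p(0.75) = 0.026689
t_2 = 0.750000 − 0.026689·(0.750000 − 0.790000) / (0.026689 − (-0.038755)) = 0.750000 − (-0.001068)/(0.065444) = 0.766313
p(0.766313) = 0.000139
t_3 = 0.766313 − 0.000139·(0.766313 − 0.750000) / (0.000139 − 0.026689) = 0.766313 − (0.000002)/(-0.026550) = 0.766398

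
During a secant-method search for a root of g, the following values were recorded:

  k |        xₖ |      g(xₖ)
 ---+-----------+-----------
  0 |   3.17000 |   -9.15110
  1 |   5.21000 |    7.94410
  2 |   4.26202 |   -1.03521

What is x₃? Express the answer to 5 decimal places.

4.37131

x₃ = 4.26202 − (-1.03521)·(4.26202 − 5.21000) / (-1.03521 − 7.94410)
   = 4.26202 − (0.9813584)/(-8.9793100) = 4.3713111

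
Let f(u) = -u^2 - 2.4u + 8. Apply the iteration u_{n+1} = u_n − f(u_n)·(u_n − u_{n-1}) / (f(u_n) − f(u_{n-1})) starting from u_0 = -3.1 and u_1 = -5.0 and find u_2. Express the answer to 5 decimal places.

-4.12281

f(-3.1) = 5.8300000, f(-5.0) = -5.0000000
u_2 = -5.0000000 − (-5.0000000)·(-5.0000000 − (-3.1000000)) / (-5.0000000 − 5.8300000) = -5.0000000 − (9.5000000)/(-10.8300000) = -4.1228070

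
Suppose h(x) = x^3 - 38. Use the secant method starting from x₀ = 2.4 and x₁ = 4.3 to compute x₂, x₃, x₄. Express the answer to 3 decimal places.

h(2.4) = -24.17600, h(4.3) = 41.50700
x₂ = 4.30000 − 41.50700·(4.30000 − 2.40000) / (41.50700 − (-24.17600)) = 4.30000 − (78.86330)/(65.68300) = 3.09933
h(3.09933) = -8.22818
x₃ = 3.09933 − (-8.22818)·(3.09933 − 4.30000) / (-8.22818 − 41.50700) = 3.09933 − (9.87929)/(-49.73518) = 3.29797
h(3.29797) = -2.12920
x₄ = 3.29797 − (-2.12920)·(3.29797 − 3.09933) / (-2.12920 − (-8.22818)) = 3.29797 − (-0.42294)/(6.09898) = 3.36732

3.099, 3.298, 3.367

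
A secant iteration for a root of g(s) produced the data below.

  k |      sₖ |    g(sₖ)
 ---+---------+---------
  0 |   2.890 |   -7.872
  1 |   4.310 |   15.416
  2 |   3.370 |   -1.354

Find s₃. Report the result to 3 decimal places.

3.446

s₃ = 3.370 − (-1.354)·(3.370 − 4.310) / (-1.354 − 15.416)
   = 3.370 − (1.27276)/(-16.77000) = 3.44590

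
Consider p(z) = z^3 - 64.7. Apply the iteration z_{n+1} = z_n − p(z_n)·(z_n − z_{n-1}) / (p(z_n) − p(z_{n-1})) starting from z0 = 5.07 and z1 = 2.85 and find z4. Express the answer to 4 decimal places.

p(5.07) = 65.623843, p(2.85) = -41.550875
z2 = 2.850000 − (-41.550875)·(2.850000 − 5.070000) / (-41.550875 − 65.623843) = 2.850000 − (92.242943)/(-107.174718) = 3.710678
p(3.710678) = -13.607180
z3 = 3.710678 − (-13.607180)·(3.710678 − 2.850000) / (-13.607180 − (-41.550875)) = 3.710678 − (-11.711403)/(27.943695) = 4.129785
p(4.129785) = 5.734014
z4 = 4.129785 − 5.734014·(4.129785 − 3.710678) / (5.734014 − (-13.607180)) = 4.129785 − (2.403166)/(19.341194) = 4.005534

4.0055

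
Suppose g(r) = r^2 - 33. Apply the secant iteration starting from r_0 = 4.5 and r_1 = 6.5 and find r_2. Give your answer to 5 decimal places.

5.65909

g(4.5) = -12.7500000, g(6.5) = 9.2500000
r_2 = 6.5000000 − 9.2500000·(6.5000000 − 4.5000000) / (9.2500000 − (-12.7500000)) = 6.5000000 − (18.5000000)/(22.0000000) = 5.6590909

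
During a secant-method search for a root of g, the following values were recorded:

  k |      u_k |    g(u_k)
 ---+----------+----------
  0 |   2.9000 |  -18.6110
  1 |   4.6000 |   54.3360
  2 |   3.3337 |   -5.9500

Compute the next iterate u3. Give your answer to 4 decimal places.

u3 = 3.3337 − (-5.9500)·(3.3337 − 4.6000) / (-5.9500 − 54.3360)
   = 3.3337 − (7.534485)/(-60.286000) = 3.458679

3.4587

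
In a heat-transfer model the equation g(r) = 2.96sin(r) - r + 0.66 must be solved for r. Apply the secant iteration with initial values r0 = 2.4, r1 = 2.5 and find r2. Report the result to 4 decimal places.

2.4791

g(2.4) = 0.259371, g(2.5) = -0.068522
r2 = 2.500000 − (-0.068522)·(2.500000 − 2.400000) / (-0.068522 − 0.259371) = 2.500000 − (-0.006852)/(-0.327893) = 2.479102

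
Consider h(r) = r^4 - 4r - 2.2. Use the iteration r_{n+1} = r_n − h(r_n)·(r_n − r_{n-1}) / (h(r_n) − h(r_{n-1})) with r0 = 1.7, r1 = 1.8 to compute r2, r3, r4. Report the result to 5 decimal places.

1.73712, 1.73947, 1.73963

h(1.7) = -0.6479000, h(1.8) = 1.0976000
r2 = 1.8000000 − 1.0976000·(1.8000000 − 1.7000000) / (1.0976000 − (-0.6479000)) = 1.8000000 − (0.1097600)/(1.7455000) = 1.7371183
h(1.7371183) = -0.0426841
r3 = 1.7371183 − (-0.0426841)·(1.7371183 − 1.8000000) / (-0.0426841 − 1.0976000) = 1.7371183 − (0.0026841)/(-1.1402841) = 1.7394721
h(1.7394721) = -0.0026447
r4 = 1.7394721 − (-0.0026447)·(1.7394721 − 1.7371183) / (-0.0026447 − (-0.0426841)) = 1.7394721 − (-0.0000062)/(0.0400394) = 1.7396276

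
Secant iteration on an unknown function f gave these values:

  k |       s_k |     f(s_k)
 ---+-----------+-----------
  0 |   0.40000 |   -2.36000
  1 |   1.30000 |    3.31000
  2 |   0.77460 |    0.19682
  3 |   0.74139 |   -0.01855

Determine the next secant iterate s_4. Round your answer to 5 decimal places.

0.74425

s_4 = 0.74139 − (-0.01855)·(0.74139 − 0.77460) / (-0.01855 − 0.19682)
   = 0.74139 − (0.0006160)/(-0.2153700) = 0.7442504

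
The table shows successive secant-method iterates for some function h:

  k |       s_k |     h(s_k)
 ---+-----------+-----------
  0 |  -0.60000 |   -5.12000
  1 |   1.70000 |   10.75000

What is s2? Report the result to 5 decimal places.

s2 = 1.70000 − 10.75000·(1.70000 − (-0.60000)) / (10.75000 − (-5.12000))
   = 1.70000 − (24.7250000)/(15.8700000) = 0.1420290

0.14203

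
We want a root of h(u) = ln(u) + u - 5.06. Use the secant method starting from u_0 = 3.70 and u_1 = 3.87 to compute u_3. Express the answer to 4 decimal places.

h(3.70) = -0.051667, h(3.87) = 0.163255
u_2 = 3.870000 − 0.163255·(3.870000 − 3.700000) / (0.163255 − (-0.051667)) = 3.870000 − (0.027753)/(0.214922) = 3.740868
h(3.740868) = 0.000186
u_3 = 3.740868 − 0.000186·(3.740868 − 3.870000) / (0.000186 − 0.163255) = 3.740868 − (-0.000024)/(-0.163069) = 3.740721

3.7407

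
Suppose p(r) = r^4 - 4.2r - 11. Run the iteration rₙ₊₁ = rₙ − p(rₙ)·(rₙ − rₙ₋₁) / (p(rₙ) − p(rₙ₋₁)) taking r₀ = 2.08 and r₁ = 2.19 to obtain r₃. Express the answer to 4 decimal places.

p(2.08) = -1.018263, p(2.19) = 2.804575
r₂ = 2.190000 − 2.804575·(2.190000 − 2.080000) / (2.804575 − (-1.018263)) = 2.190000 − (0.308503)/(3.822838) = 2.109300
p(2.109300) = -0.064157
r₃ = 2.109300 − (-0.064157)·(2.109300 − 2.190000) / (-0.064157 − 2.804575) = 2.109300 − (0.005178)/(-2.868733) = 2.111105

2.1111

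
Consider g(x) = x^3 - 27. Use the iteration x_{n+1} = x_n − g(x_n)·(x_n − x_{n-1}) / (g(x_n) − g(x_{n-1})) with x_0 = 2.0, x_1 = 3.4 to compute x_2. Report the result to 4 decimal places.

2.8497

g(2.0) = -19.000000, g(3.4) = 12.304000
x_2 = 3.400000 − 12.304000·(3.400000 − 2.000000) / (12.304000 − (-19.000000)) = 3.400000 − (17.225600)/(31.304000) = 2.849732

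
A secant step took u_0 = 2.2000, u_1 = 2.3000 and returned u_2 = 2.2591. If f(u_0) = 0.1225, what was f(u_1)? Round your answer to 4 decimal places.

The secant line through (2.2000, 0.1225) and (2.3000, f(u_1)) crosses zero at u_2 = 2.2591.
So (2.2000, 0.1225), (2.3000, f(u_1)), (2.2591, 0) are collinear:
f(u_1) = 0.1225 · (2.3000 − 2.2591) / (2.2000 − 2.2591) = 0.1225 · (0.040900)/(-0.059100) = -0.084776

-0.0848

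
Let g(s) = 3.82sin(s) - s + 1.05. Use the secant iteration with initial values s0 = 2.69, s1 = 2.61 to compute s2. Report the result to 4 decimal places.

g(2.69) = 0.027044, g(2.61) = 0.376384
s2 = 2.610000 − 0.376384·(2.610000 − 2.690000) / (0.376384 − 0.027044) = 2.610000 − (-0.030111)/(0.349340) = 2.696193

2.6962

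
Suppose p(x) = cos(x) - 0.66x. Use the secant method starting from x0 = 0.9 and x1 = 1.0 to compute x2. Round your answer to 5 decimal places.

0.91874

p(0.9) = 0.0276100, p(1.0) = -0.1196977
x2 = 1.0000000 − (-0.1196977)·(1.0000000 − 0.9000000) / (-0.1196977 − 0.0276100) = 1.0000000 − (-0.0119698)/(-0.1473077) = 0.9187431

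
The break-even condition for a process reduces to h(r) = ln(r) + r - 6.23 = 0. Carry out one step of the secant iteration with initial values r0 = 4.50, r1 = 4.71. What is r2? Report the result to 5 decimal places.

h(4.50) = -0.2259226, h(4.71) = 0.0296879
r2 = 4.7100000 − 0.0296879·(4.7100000 − 4.5000000) / (0.0296879 − (-0.2259226)) = 4.7100000 − (0.0062345)/(0.2556105) = 4.6856095

4.68561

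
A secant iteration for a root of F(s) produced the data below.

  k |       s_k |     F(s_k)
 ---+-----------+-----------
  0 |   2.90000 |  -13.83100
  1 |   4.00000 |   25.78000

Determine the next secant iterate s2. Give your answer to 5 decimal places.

s2 = 4.00000 − 25.78000·(4.00000 − 2.90000) / (25.78000 − (-13.83100))
   = 4.00000 − (28.3580000)/(39.6110000) = 3.2840878

3.28409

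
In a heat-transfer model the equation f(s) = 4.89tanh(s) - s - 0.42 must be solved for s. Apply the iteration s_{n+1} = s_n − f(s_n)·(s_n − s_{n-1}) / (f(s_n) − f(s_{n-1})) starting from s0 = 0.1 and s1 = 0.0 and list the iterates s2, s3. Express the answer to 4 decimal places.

0.1084, 0.1085

f(0.1) = -0.032624, f(0.0) = -0.420000
s2 = 0.000000 − (-0.420000)·(0.000000 − 0.100000) / (-0.420000 − (-0.032624)) = 0.000000 − (0.042000)/(-0.387376) = 0.108422
f(0.108422) = -0.000308
s3 = 0.108422 − (-0.000308)·(0.108422 − 0.000000) / (-0.000308 − (-0.420000)) = 0.108422 − (-0.000033)/(0.419692) = 0.108501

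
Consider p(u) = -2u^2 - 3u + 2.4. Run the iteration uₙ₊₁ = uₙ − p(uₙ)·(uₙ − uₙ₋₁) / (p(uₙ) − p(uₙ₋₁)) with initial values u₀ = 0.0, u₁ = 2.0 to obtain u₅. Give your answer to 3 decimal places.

0.577

p(0.0) = 2.40000, p(2.0) = -11.60000
u₂ = 2.00000 − (-11.60000)·(2.00000 − 0.00000) / (-11.60000 − 2.40000) = 2.00000 − (-23.20000)/(-14.00000) = 0.34286
p(0.34286) = 1.13633
u₃ = 0.34286 − 1.13633·(0.34286 − 2.00000) / (1.13633 − (-11.60000)) = 0.34286 − (-1.88306)/(12.73633) = 0.49071
p(0.49071) = 0.44630
u₄ = 0.49071 − 0.44630·(0.49071 − 0.34286) / (0.44630 − 1.13633) = 0.49071 − (0.06598)/(-0.69003) = 0.58633
p(0.58633) = -0.04656
u₅ = 0.58633 − (-0.04656)·(0.58633 − 0.49071) / (-0.04656 − 0.44630) = 0.58633 − (-0.00445)/(-0.49286) = 0.57730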